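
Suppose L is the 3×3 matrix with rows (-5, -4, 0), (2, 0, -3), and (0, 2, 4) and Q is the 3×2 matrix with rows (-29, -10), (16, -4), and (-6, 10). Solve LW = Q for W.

L is on the left of W, so left-multiply by L⁻¹: W = L⁻¹Q.
L has determinant 2; L⁻¹ = [[3, 8, 6], [-4, -10, -15/2], [2, 5, 4]].
W = L⁻¹Q = [[3, 8, 6], [-4, -10, -15/2], [2, 5, 4]] · [[-29, -10], [16, -4], [-6, 10]] = [[5, -2], [1, 5], [-2, 0]].

W = [[5, -2], [1, 5], [-2, 0]]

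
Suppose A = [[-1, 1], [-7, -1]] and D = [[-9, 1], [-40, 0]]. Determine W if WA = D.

Right-multiplying both sides by A⁻¹ gives W = DA⁻¹.
A has determinant 8; A⁻¹ = [[-1/8, -1/8], [7/8, -1/8]].
W = DA⁻¹ = [[-9, 1], [-40, 0]] · [[-1/8, -1/8], [7/8, -1/8]] = [[2, 1], [5, 5]].

W = [[2, 1], [5, 5]]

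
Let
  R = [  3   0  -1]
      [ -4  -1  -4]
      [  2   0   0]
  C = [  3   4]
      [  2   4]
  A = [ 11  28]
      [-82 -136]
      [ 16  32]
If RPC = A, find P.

Left-multiply by R⁻¹ and right-multiply by C⁻¹: P = R⁻¹AC⁻¹.
R has determinant -2; R⁻¹ = [[0, 0, 1/2], [4, -1, -8], [-1, 0, 3/2]].
det C = 4, so C⁻¹ = [[1, -1], [-1/2, 3/4]].
R⁻¹A = [[8, 16], [-2, -8], [13, 20]].
P = (R⁻¹A)C⁻¹ = [[0, 4], [2, -4], [3, 2]].

P = [[0, 4], [2, -4], [3, 2]]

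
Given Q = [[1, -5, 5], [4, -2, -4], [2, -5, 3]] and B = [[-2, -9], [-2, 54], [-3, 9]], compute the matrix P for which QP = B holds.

Since Q multiplies P on the left, P = Q⁻¹B.
det Q = -6; the adjugate gives Q⁻¹ = [[13/3, 5/3, -5], [10/3, 7/6, -4], [8/3, 5/6, -3]].
P = Q⁻¹B = [[13/3, 5/3, -5], [10/3, 7/6, -4], [8/3, 5/6, -3]] · [[-2, -9], [-2, 54], [-3, 9]] = [[3, 6], [3, -3], [2, -6]].

P = [[3, 6], [3, -3], [2, -6]]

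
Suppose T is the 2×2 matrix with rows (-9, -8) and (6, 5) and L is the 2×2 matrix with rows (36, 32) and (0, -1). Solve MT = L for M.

M = [[-4, 0], [2, 3]]

Right-multiplying both sides by T⁻¹ gives M = LT⁻¹.
det T = 3, so T⁻¹ = [[5/3, 8/3], [-2, -3]].
M = LT⁻¹ = [[36, 32], [0, -1]] · [[5/3, 8/3], [-2, -3]] = [[-4, 0], [2, 3]].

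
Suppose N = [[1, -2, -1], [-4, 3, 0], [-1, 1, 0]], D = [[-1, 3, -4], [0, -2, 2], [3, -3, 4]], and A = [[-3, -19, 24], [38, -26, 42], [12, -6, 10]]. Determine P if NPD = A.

Isolating P: multiply by N⁻¹ from the left and D⁻¹ from the right, so P = N⁻¹AD⁻¹.
det N = 1; the adjugate gives N⁻¹ = [[0, -1, 3], [0, -1, 4], [-1, 1, -5]].
det D = -4; the adjugate gives D⁻¹ = [[1/2, 0, 1/2], [-3/2, -2, -1/2], [-3/2, -3/2, -1/2]].
N⁻¹A = [[-2, 8, -12], [10, 2, -2], [-19, 23, -32]].
P = (N⁻¹A)D⁻¹ = [[5, 2, 1], [5, -1, 5], [4, 2, -5]].

P = [[5, 2, 1], [5, -1, 5], [4, 2, -5]]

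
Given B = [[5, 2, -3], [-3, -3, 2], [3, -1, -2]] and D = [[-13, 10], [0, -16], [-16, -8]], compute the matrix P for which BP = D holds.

Since B multiplies P on the left, P = B⁻¹D.
det B = 4; the adjugate gives B⁻¹ = [[2, 7/4, -5/4], [0, -1/4, -1/4], [3, 11/4, -9/4]].
P = B⁻¹D = [[2, 7/4, -5/4], [0, -1/4, -1/4], [3, 11/4, -9/4]] · [[-13, 10], [0, -16], [-16, -8]] = [[-6, 2], [4, 6], [-3, 4]].

P = [[-6, 2], [4, 6], [-3, 4]]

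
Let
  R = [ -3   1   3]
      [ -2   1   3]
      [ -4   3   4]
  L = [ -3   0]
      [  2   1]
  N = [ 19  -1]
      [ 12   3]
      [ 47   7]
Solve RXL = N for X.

X = [[5, 4], [-1, 5], [3, 2]]

X = R⁻¹NL⁻¹ (apply R⁻¹ on the left and L⁻¹ on the right).
R has determinant 5; R⁻¹ = [[-1, 1, 0], [-4/5, 0, 3/5], [-2/5, 1, -1/5]].
det L = -3, so L⁻¹ = [[-1/3, 0], [2/3, 1]].
R⁻¹N = [[-7, 4], [13, 5], [-5, 2]].
X = (R⁻¹N)L⁻¹ = [[5, 4], [-1, 5], [3, 2]].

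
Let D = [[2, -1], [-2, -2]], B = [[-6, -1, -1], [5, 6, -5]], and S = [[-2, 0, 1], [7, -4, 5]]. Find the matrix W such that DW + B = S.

DW = S − B = [[4, 1, 2], [2, -10, 10]].
D is on the left of W, so left-multiply by D⁻¹: W = D⁻¹(S − B).
det D = -6; the adjugate gives D⁻¹ = [[1/3, -1/6], [-1/3, -1/3]].
W = D⁻¹(S − B) = [[1, 2, -1], [-2, 3, -4]].

W = [[1, 2, -1], [-2, 3, -4]]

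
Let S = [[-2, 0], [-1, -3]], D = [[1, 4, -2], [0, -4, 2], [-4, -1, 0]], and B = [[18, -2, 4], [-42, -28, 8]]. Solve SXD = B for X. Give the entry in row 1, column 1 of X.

Left-multiply by S⁻¹ and right-multiply by D⁻¹: X = S⁻¹BD⁻¹.
S has determinant 6; S⁻¹ = [[-1/2, 0], [1/6, -1/3]].
D has determinant 2; D⁻¹ = [[1, 1, 0], [-4, -4, -1], [-8, -15/2, -2]].
S⁻¹B = [[-9, 1, -2], [17, 9, -2]].
X = (S⁻¹B)D⁻¹ = [[3, 2, 3], [-3, -4, -5]].

3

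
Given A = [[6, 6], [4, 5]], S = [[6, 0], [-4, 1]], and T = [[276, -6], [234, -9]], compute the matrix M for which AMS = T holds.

Left-multiply by A⁻¹ and right-multiply by S⁻¹: M = A⁻¹TS⁻¹.
det A = 6; the adjugate gives A⁻¹ = [[5/6, -1], [-2/3, 1]].
det S = 6, so S⁻¹ = [[1/6, 0], [2/3, 1]].
A⁻¹T = [[-4, 4], [50, -5]].
M = (A⁻¹T)S⁻¹ = [[2, 4], [5, -5]].

M = [[2, 4], [5, -5]]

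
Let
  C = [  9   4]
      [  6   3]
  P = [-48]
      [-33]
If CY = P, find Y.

Y = [[-4], [-3]]

Left-multiplying both sides by C⁻¹ gives Y = C⁻¹P.
det C = 3; the adjugate gives C⁻¹ = [[1, -4/3], [-2, 3]].
Y = C⁻¹P = [[1, -4/3], [-2, 3]] · [[-48], [-33]] = [[-4], [-3]].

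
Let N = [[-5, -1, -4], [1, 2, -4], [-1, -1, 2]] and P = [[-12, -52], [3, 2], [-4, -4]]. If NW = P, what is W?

Since N multiplies W on the left, W = N⁻¹P.
N has determinant -6; N⁻¹ = [[0, -1, -2], [-1/3, 7/3, 4], [-1/6, 2/3, 3/2]].
W = N⁻¹P = [[0, -1, -2], [-1/3, 7/3, 4], [-1/6, 2/3, 3/2]] · [[-12, -52], [3, 2], [-4, -4]] = [[5, 6], [-5, 6], [-2, 4]].

W = [[5, 6], [-5, 6], [-2, 4]]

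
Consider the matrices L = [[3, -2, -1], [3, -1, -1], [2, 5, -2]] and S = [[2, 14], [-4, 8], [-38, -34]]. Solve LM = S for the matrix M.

L is on the left of M, so left-multiply by L⁻¹: M = L⁻¹S.
L has determinant -4; L⁻¹ = [[-7/4, 9/4, -1/4], [-1, 1, 0], [-17/4, 19/4, -3/4]].
M = L⁻¹S = [[-7/4, 9/4, -1/4], [-1, 1, 0], [-17/4, 19/4, -3/4]] · [[2, 14], [-4, 8], [-38, -34]] = [[-3, 2], [-6, -6], [1, 4]].

M = [[-3, 2], [-6, -6], [1, 4]]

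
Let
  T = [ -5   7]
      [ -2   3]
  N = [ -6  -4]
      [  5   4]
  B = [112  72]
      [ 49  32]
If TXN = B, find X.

X = [[3, 5], [-1, 3]]

Isolating X: multiply by T⁻¹ from the left and N⁻¹ from the right, so X = T⁻¹BN⁻¹.
det T = -1; the adjugate gives T⁻¹ = [[-3, 7], [-2, 5]].
N has determinant -4; N⁻¹ = [[-1, -1], [5/4, 3/2]].
T⁻¹B = [[7, 8], [21, 16]].
X = (T⁻¹B)N⁻¹ = [[3, 5], [-1, 3]].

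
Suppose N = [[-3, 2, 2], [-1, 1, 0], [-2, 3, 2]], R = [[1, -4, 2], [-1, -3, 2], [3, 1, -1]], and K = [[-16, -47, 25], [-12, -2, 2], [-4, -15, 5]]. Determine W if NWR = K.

Isolating W: multiply by N⁻¹ from the left and R⁻¹ from the right, so W = N⁻¹KR⁻¹.
det N = -4, so N⁻¹ = [[-1/2, -1/2, 1/2], [-1/2, 1/2, 1/2], [1/4, -5/4, 1/4]].
det R = -3; the adjugate gives R⁻¹ = [[-1/3, 2/3, 2/3], [-5/3, 7/3, 4/3], [-8/3, 13/3, 7/3]].
N⁻¹K = [[12, 17, -11], [0, 15, -9], [10, -13, 5]].
W = (N⁻¹K)R⁻¹ = [[-3, 0, 5], [-1, -4, -1], [5, -2, 1]].

W = [[-3, 0, 5], [-1, -4, -1], [5, -2, 1]]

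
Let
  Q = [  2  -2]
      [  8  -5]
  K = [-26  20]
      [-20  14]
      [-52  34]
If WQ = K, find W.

W = [[-5, -2], [-2, -2], [-2, -6]]

Right-multiplying both sides by Q⁻¹ gives W = KQ⁻¹.
det Q = 6; the adjugate gives Q⁻¹ = [[-5/6, 1/3], [-4/3, 1/3]].
W = KQ⁻¹ = [[-26, 20], [-20, 14], [-52, 34]] · [[-5/6, 1/3], [-4/3, 1/3]] = [[-5, -2], [-2, -2], [-2, -6]].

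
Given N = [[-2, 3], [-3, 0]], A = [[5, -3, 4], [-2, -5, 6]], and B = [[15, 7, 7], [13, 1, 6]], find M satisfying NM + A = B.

NM = B − A = [[10, 10, 3], [15, 6, 0]].
Since N multiplies M on the left, M = N⁻¹(B − A).
N has determinant 9; N⁻¹ = [[0, -1/3], [1/3, -2/9]].
M = N⁻¹(B − A) = [[-5, -2, 0], [0, 2, 1]].

M = [[-5, -2, 0], [0, 2, 1]]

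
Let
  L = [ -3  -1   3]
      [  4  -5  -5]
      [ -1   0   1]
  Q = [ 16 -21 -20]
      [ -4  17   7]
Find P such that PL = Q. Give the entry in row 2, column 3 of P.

-2

L is on the right of P, so right-multiply by L⁻¹: P = QL⁻¹.
det L = -1; the adjugate gives L⁻¹ = [[5, -1, -20], [-1, 0, 3], [5, -1, -19]].
P = QL⁻¹ = [[16, -21, -20], [-4, 17, 7]] · [[5, -1, -20], [-1, 0, 3], [5, -1, -19]] = [[1, 4, -3], [-2, -3, -2]].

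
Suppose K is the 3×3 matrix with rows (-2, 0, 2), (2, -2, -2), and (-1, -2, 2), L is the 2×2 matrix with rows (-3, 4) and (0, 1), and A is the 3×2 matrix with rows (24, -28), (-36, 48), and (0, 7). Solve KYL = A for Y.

Left-multiply by K⁻¹ and right-multiply by L⁻¹: Y = K⁻¹AL⁻¹.
det K = 4, so K⁻¹ = [[-2, -1, 1], [-1/2, -1/2, 0], [-3/2, -1, 1]].
L has determinant -3; L⁻¹ = [[-1/3, 4/3], [0, 1]].
K⁻¹A = [[-12, 15], [6, -10], [0, 1]].
Y = (K⁻¹A)L⁻¹ = [[4, -1], [-2, -2], [0, 1]].

Y = [[4, -1], [-2, -2], [0, 1]]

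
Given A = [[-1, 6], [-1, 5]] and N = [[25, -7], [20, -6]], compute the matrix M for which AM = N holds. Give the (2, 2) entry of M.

Left-multiplying both sides by A⁻¹ gives M = A⁻¹N.
det A = 1; the adjugate gives A⁻¹ = [[5, -6], [1, -1]].
M = A⁻¹N = [[5, -6], [1, -1]] · [[25, -7], [20, -6]] = [[5, 1], [5, -1]].

-1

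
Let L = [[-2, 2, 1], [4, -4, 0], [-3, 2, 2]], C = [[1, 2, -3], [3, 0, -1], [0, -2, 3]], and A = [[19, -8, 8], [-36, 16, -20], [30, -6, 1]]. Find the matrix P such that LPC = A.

Isolating P: multiply by L⁻¹ from the left and C⁻¹ from the right, so P = L⁻¹AC⁻¹.
det L = -4, so L⁻¹ = [[2, 1/2, -1], [2, 1/4, -1], [1, 1/2, 0]].
det C = -2, so C⁻¹ = [[1, 0, 1], [9/2, -3/2, 4], [3, -1, 3]].
L⁻¹A = [[-10, -2, 5], [-1, -6, 10], [1, 0, -2]].
P = (L⁻¹A)C⁻¹ = [[-4, -2, -3], [2, -1, 5], [-5, 2, -5]].

P = [[-4, -2, -3], [2, -1, 5], [-5, 2, -5]]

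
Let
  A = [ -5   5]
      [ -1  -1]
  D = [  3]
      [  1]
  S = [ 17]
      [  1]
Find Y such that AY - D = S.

Y = [[-3], [1]]

AY = S + D = [[20], [2]].
A is on the left of Y, so left-multiply by A⁻¹: Y = A⁻¹(S + D).
det A = 10, so A⁻¹ = [[-1/10, -1/2], [1/10, -1/2]].
Y = A⁻¹(S + D) = [[-3], [1]].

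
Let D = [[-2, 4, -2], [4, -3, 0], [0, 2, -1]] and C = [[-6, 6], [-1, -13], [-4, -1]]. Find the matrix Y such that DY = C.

D is on the left of Y, so left-multiply by D⁻¹: Y = D⁻¹C.
D has determinant -6; D⁻¹ = [[-1/2, 0, 1], [-2/3, -1/3, 4/3], [-4/3, -2/3, 5/3]].
Y = D⁻¹C = [[-1/2, 0, 1], [-2/3, -1/3, 4/3], [-4/3, -2/3, 5/3]] · [[-6, 6], [-1, -13], [-4, -1]] = [[-1, -4], [-1, -1], [2, -1]].

Y = [[-1, -4], [-1, -1], [2, -1]]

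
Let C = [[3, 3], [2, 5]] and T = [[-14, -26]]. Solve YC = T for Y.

Y = [[-2, -4]]

Right-multiplying both sides by C⁻¹ gives Y = TC⁻¹.
C has determinant 9; C⁻¹ = [[5/9, -1/3], [-2/9, 1/3]].
Y = TC⁻¹ = [[-14, -26]] · [[5/9, -1/3], [-2/9, 1/3]] = [[-2, -4]].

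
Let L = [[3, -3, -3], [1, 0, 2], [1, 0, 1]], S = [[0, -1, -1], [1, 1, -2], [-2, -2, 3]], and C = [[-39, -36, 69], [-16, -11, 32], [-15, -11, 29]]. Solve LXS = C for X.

X = L⁻¹CS⁻¹ (apply L⁻¹ on the left and S⁻¹ on the right).
det L = -3; the adjugate gives L⁻¹ = [[0, -1, 2], [-1/3, -2, 3], [0, 1, -1]].
det S = -1, so S⁻¹ = [[1, -5, -3], [-1, 2, 1], [0, -2, -1]].
L⁻¹C = [[-14, -11, 26], [0, 1, 0], [-1, 0, 3]].
X = (L⁻¹C)S⁻¹ = [[-3, -4, 5], [-1, 2, 1], [-1, -1, 0]].

X = [[-3, -4, 5], [-1, 2, 1], [-1, -1, 0]]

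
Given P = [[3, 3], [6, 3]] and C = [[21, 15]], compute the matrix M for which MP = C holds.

P is on the right of M, so right-multiply by P⁻¹: M = CP⁻¹.
det P = -9, so P⁻¹ = [[-1/3, 1/3], [2/3, -1/3]].
M = CP⁻¹ = [[21, 15]] · [[-1/3, 1/3], [2/3, -1/3]] = [[3, 2]].

M = [[3, 2]]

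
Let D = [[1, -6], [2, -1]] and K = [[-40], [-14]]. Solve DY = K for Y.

Left-multiplying both sides by D⁻¹ gives Y = D⁻¹K.
det D = 11, so D⁻¹ = [[-1/11, 6/11], [-2/11, 1/11]].
Y = D⁻¹K = [[-1/11, 6/11], [-2/11, 1/11]] · [[-40], [-14]] = [[-4], [6]].

Y = [[-4], [6]]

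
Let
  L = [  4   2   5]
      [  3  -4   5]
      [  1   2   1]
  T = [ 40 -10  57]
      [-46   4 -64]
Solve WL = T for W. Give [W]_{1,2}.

6

L is on the right of W, so right-multiply by L⁻¹: W = TL⁻¹.
det L = -2; the adjugate gives L⁻¹ = [[7, -4, -15], [-1, 1/2, 5/2], [-5, 3, 11]].
W = TL⁻¹ = [[40, -10, 57], [-46, 4, -64]] · [[7, -4, -15], [-1, 1/2, 5/2], [-5, 3, 11]] = [[5, 6, 2], [-6, -6, -4]].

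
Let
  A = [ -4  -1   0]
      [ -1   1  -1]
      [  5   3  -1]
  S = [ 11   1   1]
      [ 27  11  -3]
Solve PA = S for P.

P = [[-4, 0, -1], [-6, 2, 1]]

A is on the right of P, so right-multiply by A⁻¹: P = SA⁻¹.
det A = -2, so A⁻¹ = [[-1, 1/2, -1/2], [3, -2, 2], [4, -7/2, 5/2]].
P = SA⁻¹ = [[11, 1, 1], [27, 11, -3]] · [[-1, 1/2, -1/2], [3, -2, 2], [4, -7/2, 5/2]] = [[-4, 0, -1], [-6, 2, 1]].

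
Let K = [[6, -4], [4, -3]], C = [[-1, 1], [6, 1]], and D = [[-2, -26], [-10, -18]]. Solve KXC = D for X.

Isolating X: multiply by K⁻¹ from the left and C⁻¹ from the right, so X = K⁻¹DC⁻¹.
K has determinant -2; K⁻¹ = [[3/2, -2], [2, -3]].
C has determinant -7; C⁻¹ = [[-1/7, 1/7], [6/7, 1/7]].
K⁻¹D = [[17, -3], [26, 2]].
X = (K⁻¹D)C⁻¹ = [[-5, 2], [-2, 4]].

X = [[-5, 2], [-2, 4]]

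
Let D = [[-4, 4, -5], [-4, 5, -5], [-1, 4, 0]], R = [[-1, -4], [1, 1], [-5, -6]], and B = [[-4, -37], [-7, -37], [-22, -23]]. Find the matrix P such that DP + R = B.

DP = B − R = [[-3, -33], [-8, -38], [-17, -17]].
Since D multiplies P on the left, P = D⁻¹(B − R).
det D = -5; the adjugate gives D⁻¹ = [[-4, 4, -1], [-1, 1, 0], [11/5, -12/5, 4/5]].
P = D⁻¹(B − R) = [[-3, -3], [-5, -5], [-1, 5]].

P = [[-3, -3], [-5, -5], [-1, 5]]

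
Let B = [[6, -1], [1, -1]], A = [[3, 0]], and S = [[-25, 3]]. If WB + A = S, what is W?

W = [[-5, 2]]

WB = S − A = [[-28, 3]].
B is on the right of W, so right-multiply by B⁻¹: W = (S − A)B⁻¹.
det B = -5, so B⁻¹ = [[1/5, -1/5], [1/5, -6/5]].
W = (S − A)B⁻¹ = [[-5, 2]].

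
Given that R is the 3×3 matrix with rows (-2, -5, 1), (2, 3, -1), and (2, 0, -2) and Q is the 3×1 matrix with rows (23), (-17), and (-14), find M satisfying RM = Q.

Left-multiplying both sides by R⁻¹ gives M = R⁻¹Q.
R has determinant -4; R⁻¹ = [[3/2, 5/2, -1/2], [-1/2, -1/2, 0], [3/2, 5/2, -1]].
M = R⁻¹Q = [[3/2, 5/2, -1/2], [-1/2, -1/2, 0], [3/2, 5/2, -1]] · [[23], [-17], [-14]] = [[-1], [-3], [6]].

M = [[-1], [-3], [6]]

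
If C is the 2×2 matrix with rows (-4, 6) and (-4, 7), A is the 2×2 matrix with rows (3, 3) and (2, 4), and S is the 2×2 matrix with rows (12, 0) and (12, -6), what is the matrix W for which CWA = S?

W = [[1, -3], [2, -3]]

Isolating W: multiply by C⁻¹ from the left and A⁻¹ from the right, so W = C⁻¹SA⁻¹.
det C = -4, so C⁻¹ = [[-7/4, 3/2], [-1, 1]].
det A = 6, so A⁻¹ = [[2/3, -1/2], [-1/3, 1/2]].
C⁻¹S = [[-3, -9], [0, -6]].
W = (C⁻¹S)A⁻¹ = [[1, -3], [2, -3]].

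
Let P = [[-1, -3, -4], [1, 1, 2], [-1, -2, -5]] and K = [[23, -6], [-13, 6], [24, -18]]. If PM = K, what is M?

M = [[-5, 0], [-2, -6], [-3, 6]]

Left-multiplying both sides by P⁻¹ gives M = P⁻¹K.
det P = -4, so P⁻¹ = [[1/4, 7/4, 1/2], [-3/4, -1/4, 1/2], [1/4, -1/4, -1/2]].
M = P⁻¹K = [[1/4, 7/4, 1/2], [-3/4, -1/4, 1/2], [1/4, -1/4, -1/2]] · [[23, -6], [-13, 6], [24, -18]] = [[-5, 0], [-2, -6], [-3, 6]].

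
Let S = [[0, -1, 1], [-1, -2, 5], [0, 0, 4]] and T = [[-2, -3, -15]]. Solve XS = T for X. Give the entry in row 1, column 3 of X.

-6

S is on the right of X, so right-multiply by S⁻¹: X = TS⁻¹.
det S = -4, so S⁻¹ = [[2, -1, 3/4], [-1, 0, 1/4], [0, 0, 1/4]].
X = TS⁻¹ = [[-2, -3, -15]] · [[2, -1, 3/4], [-1, 0, 1/4], [0, 0, 1/4]] = [[-1, 2, -6]].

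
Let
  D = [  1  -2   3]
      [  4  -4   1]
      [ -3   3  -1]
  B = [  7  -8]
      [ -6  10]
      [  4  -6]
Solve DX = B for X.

Since D multiplies X on the left, X = D⁻¹B.
det D = -1; the adjugate gives D⁻¹ = [[-1, -7, -10], [-1, -8, -11], [0, -3, -4]].
X = D⁻¹B = [[-1, -7, -10], [-1, -8, -11], [0, -3, -4]] · [[7, -8], [-6, 10], [4, -6]] = [[-5, -2], [-3, -6], [2, -6]].

X = [[-5, -2], [-3, -6], [2, -6]]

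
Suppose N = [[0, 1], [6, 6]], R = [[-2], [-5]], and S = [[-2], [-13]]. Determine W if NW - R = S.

NW = S + R = [[-4], [-18]].
Since N multiplies W on the left, W = N⁻¹(S + R).
det N = -6, so N⁻¹ = [[-1, 1/6], [1, 0]].
W = N⁻¹(S + R) = [[1], [-4]].

W = [[1], [-4]]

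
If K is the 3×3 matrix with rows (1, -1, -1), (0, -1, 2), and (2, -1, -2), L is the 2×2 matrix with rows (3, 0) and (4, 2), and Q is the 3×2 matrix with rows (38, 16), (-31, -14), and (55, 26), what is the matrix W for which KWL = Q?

W = K⁻¹QL⁻¹ (apply K⁻¹ on the left and L⁻¹ on the right).
det K = -2; the adjugate gives K⁻¹ = [[-2, 1/2, 3/2], [-2, 0, 1], [-1, 1/2, 1/2]].
L has determinant 6; L⁻¹ = [[1/3, 0], [-2/3, 1/2]].
K⁻¹Q = [[-9, 0], [-21, -6], [-26, -10]].
W = (K⁻¹Q)L⁻¹ = [[-3, 0], [-3, -3], [-2, -5]].

W = [[-3, 0], [-3, -3], [-2, -5]]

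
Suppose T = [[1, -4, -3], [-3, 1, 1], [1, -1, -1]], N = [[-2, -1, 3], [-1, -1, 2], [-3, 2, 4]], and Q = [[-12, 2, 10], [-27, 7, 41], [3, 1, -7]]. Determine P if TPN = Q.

P = T⁻¹QN⁻¹ (apply T⁻¹ on the left and N⁻¹ on the right).
det T = 2; the adjugate gives T⁻¹ = [[0, -1/2, -1/2], [-1, 1, 4], [1, -3/2, -11/2]].
det N = 3, so N⁻¹ = [[-8/3, 10/3, 1/3], [-2/3, 1/3, 1/3], [-5/3, 7/3, 1/3]].
T⁻¹Q = [[12, -4, -17], [-3, 9, 3], [12, -14, -13]].
P = (T⁻¹Q)N⁻¹ = [[-1, -1, -3], [-3, 0, 3], [-1, 5, -5]].

P = [[-1, -1, -3], [-3, 0, 3], [-1, 5, -5]]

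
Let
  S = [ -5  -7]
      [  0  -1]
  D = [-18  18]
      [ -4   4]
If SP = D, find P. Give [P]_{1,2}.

2

Since S multiplies P on the left, P = S⁻¹D.
det S = 5, so S⁻¹ = [[-1/5, 7/5], [0, -1]].
P = S⁻¹D = [[-1/5, 7/5], [0, -1]] · [[-18, 18], [-4, 4]] = [[-2, 2], [4, -4]].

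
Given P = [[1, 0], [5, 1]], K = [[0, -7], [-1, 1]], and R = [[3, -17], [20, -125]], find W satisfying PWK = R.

W = P⁻¹RK⁻¹ (apply P⁻¹ on the left and K⁻¹ on the right).
det P = 1, so P⁻¹ = [[1, 0], [-5, 1]].
det K = -7; the adjugate gives K⁻¹ = [[-1/7, -1], [-1/7, 0]].
P⁻¹R = [[3, -17], [5, -40]].
W = (P⁻¹R)K⁻¹ = [[2, -3], [5, -5]].

W = [[2, -3], [5, -5]]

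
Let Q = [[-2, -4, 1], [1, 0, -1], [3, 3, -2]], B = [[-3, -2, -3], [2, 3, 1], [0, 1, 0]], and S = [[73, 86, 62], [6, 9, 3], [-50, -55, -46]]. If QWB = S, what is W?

W = [[5, 2, -3], [3, -4, -4], [5, -1, -3]]

Isolating W: multiply by Q⁻¹ from the left and B⁻¹ from the right, so W = Q⁻¹SB⁻¹.
det Q = 1, so Q⁻¹ = [[3, -5, 4], [-1, 1, -1], [3, -6, 4]].
det B = -3; the adjugate gives B⁻¹ = [[1/3, 1, -7/3], [0, 0, 1], [-2/3, -1, 5/3]].
Q⁻¹S = [[-11, -7, -13], [-17, -22, -13], [-17, -16, -16]].
W = (Q⁻¹S)B⁻¹ = [[5, 2, -3], [3, -4, -4], [5, -1, -3]].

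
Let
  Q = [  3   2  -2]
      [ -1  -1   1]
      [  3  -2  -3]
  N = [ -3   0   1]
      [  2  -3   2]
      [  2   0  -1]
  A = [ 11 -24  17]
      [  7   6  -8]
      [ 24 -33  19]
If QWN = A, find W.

W = Q⁻¹AN⁻¹ (apply Q⁻¹ on the left and N⁻¹ on the right).
det Q = 5, so Q⁻¹ = [[1, 2, 0], [0, -3/5, -1/5], [1, 12/5, -1/5]].
det N = -3; the adjugate gives N⁻¹ = [[-1, 0, -1], [-2, -1/3, -8/3], [-2, 0, -3]].
Q⁻¹A = [[25, -12, 1], [-9, 3, 1], [23, -3, -6]].
W = (Q⁻¹A)N⁻¹ = [[-3, 4, 4], [1, -1, -2], [-5, 1, 3]].

W = [[-3, 4, 4], [1, -1, -2], [-5, 1, 3]]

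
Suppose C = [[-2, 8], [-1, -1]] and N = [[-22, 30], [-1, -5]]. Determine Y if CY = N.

Left-multiplying both sides by C⁻¹ gives Y = C⁻¹N.
det C = 10; the adjugate gives C⁻¹ = [[-1/10, -4/5], [1/10, -1/5]].
Y = C⁻¹N = [[-1/10, -4/5], [1/10, -1/5]] · [[-22, 30], [-1, -5]] = [[3, 1], [-2, 4]].

Y = [[3, 1], [-2, 4]]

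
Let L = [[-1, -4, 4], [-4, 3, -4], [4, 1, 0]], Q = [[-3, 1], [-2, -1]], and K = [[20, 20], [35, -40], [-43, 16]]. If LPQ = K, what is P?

P = L⁻¹KQ⁻¹ (apply L⁻¹ on the left and Q⁻¹ on the right).
det L = -4, so L⁻¹ = [[-1, -1, -1], [4, 4, 5], [4, 15/4, 19/4]].
det Q = 5, so Q⁻¹ = [[-1/5, -1/5], [2/5, -3/5]].
L⁻¹K = [[-12, 4], [5, 0], [7, 6]].
P = (L⁻¹K)Q⁻¹ = [[4, 0], [-1, -1], [1, -5]].

P = [[4, 0], [-1, -1], [1, -5]]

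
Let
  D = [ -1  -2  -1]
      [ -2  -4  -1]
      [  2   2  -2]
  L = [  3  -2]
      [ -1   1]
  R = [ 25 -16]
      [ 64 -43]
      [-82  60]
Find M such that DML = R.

M = [[-4, 3], [-4, 0], [3, -5]]

Isolating M: multiply by D⁻¹ from the left and L⁻¹ from the right, so M = D⁻¹RL⁻¹.
det D = -2, so D⁻¹ = [[-5, 3, 1], [3, -2, -1/2], [-2, 1, 0]].
det L = 1; the adjugate gives L⁻¹ = [[1, 2], [1, 3]].
D⁻¹R = [[-15, 11], [-12, 8], [14, -11]].
M = (D⁻¹R)L⁻¹ = [[-4, 3], [-4, 0], [3, -5]].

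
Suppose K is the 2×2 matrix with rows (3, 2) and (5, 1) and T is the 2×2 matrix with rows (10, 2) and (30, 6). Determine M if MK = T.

K is on the right of M, so right-multiply by K⁻¹: M = TK⁻¹.
det K = -7; the adjugate gives K⁻¹ = [[-1/7, 2/7], [5/7, -3/7]].
M = TK⁻¹ = [[10, 2], [30, 6]] · [[-1/7, 2/7], [5/7, -3/7]] = [[0, 2], [0, 6]].

M = [[0, 2], [0, 6]]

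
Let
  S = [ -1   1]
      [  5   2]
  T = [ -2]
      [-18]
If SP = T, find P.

Since S multiplies P on the left, P = S⁻¹T.
det S = -7, so S⁻¹ = [[-2/7, 1/7], [5/7, 1/7]].
P = S⁻¹T = [[-2/7, 1/7], [5/7, 1/7]] · [[-2], [-18]] = [[-2], [-4]].

P = [[-2], [-4]]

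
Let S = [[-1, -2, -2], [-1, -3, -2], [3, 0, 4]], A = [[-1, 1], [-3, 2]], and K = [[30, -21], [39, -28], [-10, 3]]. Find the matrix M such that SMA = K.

M = [[-5, -3], [3, 2], [1, 4]]

Isolating M: multiply by S⁻¹ from the left and A⁻¹ from the right, so M = S⁻¹KA⁻¹.
det S = -2; the adjugate gives S⁻¹ = [[6, -4, 1], [1, -1, 0], [-9/2, 3, -1/2]].
det A = 1; the adjugate gives A⁻¹ = [[2, -1], [3, -1]].
S⁻¹K = [[14, -11], [-9, 7], [-13, 9]].
M = (S⁻¹K)A⁻¹ = [[-5, -3], [3, 2], [1, 4]].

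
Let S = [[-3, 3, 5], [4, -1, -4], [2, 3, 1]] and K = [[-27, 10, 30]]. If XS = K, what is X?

S is on the right of X, so right-multiply by S⁻¹: X = KS⁻¹.
det S = 1, so S⁻¹ = [[11, 12, -7], [-12, -13, 8], [14, 15, -9]].
X = KS⁻¹ = [[-27, 10, 30]] · [[11, 12, -7], [-12, -13, 8], [14, 15, -9]] = [[3, -4, -1]].

X = [[3, -4, -1]]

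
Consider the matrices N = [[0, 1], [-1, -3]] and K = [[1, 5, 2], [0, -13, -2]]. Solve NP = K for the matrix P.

P = [[-3, -2, -4], [1, 5, 2]]

N is on the left of P, so left-multiply by N⁻¹: P = N⁻¹K.
N has determinant 1; N⁻¹ = [[-3, -1], [1, 0]].
P = N⁻¹K = [[-3, -1], [1, 0]] · [[1, 5, 2], [0, -13, -2]] = [[-3, -2, -4], [1, 5, 2]].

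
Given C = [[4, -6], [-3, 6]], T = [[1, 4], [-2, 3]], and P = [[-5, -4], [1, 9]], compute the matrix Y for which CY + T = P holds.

Y = [[-3, -2], [-1, 0]]

CY = P − T = [[-6, -8], [3, 6]].
Since C multiplies Y on the left, Y = C⁻¹(P − T).
det C = 6; the adjugate gives C⁻¹ = [[1, 1], [1/2, 2/3]].
Y = C⁻¹(P − T) = [[-3, -2], [-1, 0]].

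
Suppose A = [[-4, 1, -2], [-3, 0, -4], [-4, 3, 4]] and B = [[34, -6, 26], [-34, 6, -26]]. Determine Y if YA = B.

Since A sits to the right of Y, Y = BA⁻¹.
det A = -2, so A⁻¹ = [[-6, 5, 2], [-14, 12, 5], [9/2, -4, -3/2]].
Y = BA⁻¹ = [[34, -6, 26], [-34, 6, -26]] · [[-6, 5, 2], [-14, 12, 5], [9/2, -4, -3/2]] = [[-3, -6, -1], [3, 6, 1]].

Y = [[-3, -6, -1], [3, 6, 1]]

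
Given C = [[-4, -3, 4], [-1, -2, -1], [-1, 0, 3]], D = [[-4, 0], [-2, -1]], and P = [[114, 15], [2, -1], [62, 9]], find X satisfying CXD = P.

X = [[-1, 0], [3, 1], [-4, -3]]

Left-multiply by C⁻¹ and right-multiply by D⁻¹: X = C⁻¹PD⁻¹.
det C = 4; the adjugate gives C⁻¹ = [[-3/2, 9/4, 11/4], [1, -2, -2], [-1/2, 3/4, 5/4]].
D has determinant 4; D⁻¹ = [[-1/4, 0], [1/2, -1]].
C⁻¹P = [[4, 0], [-14, -1], [22, 3]].
X = (C⁻¹P)D⁻¹ = [[-1, 0], [3, 1], [-4, -3]].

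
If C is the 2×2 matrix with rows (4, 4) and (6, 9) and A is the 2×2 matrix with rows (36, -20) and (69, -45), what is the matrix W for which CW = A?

W = [[4, 0], [5, -5]]

Left-multiplying both sides by C⁻¹ gives W = C⁻¹A.
det C = 12; the adjugate gives C⁻¹ = [[3/4, -1/3], [-1/2, 1/3]].
W = C⁻¹A = [[3/4, -1/3], [-1/2, 1/3]] · [[36, -20], [69, -45]] = [[4, 0], [5, -5]].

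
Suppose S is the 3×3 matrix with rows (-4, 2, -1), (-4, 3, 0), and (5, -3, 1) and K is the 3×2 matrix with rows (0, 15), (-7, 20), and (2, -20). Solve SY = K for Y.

Y = [[1, -5], [-1, 0], [-6, 5]]

S is on the left of Y, so left-multiply by S⁻¹: Y = S⁻¹K.
det S = -1, so S⁻¹ = [[-3, -1, -3], [-4, -1, -4], [3, 2, 4]].
Y = S⁻¹K = [[-3, -1, -3], [-4, -1, -4], [3, 2, 4]] · [[0, 15], [-7, 20], [2, -20]] = [[1, -5], [-1, 0], [-6, 5]].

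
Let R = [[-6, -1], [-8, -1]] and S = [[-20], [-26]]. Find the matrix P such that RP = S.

P = [[3], [2]]

Since R multiplies P on the left, P = R⁻¹S.
det R = -2; the adjugate gives R⁻¹ = [[1/2, -1/2], [-4, 3]].
P = R⁻¹S = [[1/2, -1/2], [-4, 3]] · [[-20], [-26]] = [[3], [2]].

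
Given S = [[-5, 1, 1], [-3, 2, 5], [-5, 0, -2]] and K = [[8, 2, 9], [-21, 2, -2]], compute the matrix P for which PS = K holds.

P = [[4, -1, -5], [-2, 2, 5]]

Since S sits to the right of P, P = KS⁻¹.
det S = -1, so S⁻¹ = [[4, -2, -3], [31, -15, -22], [-10, 5, 7]].
P = KS⁻¹ = [[8, 2, 9], [-21, 2, -2]] · [[4, -2, -3], [31, -15, -22], [-10, 5, 7]] = [[4, -1, -5], [-2, 2, 5]].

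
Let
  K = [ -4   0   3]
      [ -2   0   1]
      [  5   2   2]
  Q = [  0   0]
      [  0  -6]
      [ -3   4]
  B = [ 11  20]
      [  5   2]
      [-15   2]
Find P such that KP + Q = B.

KP = B − Q = [[11, 20], [5, 8], [-12, -2]].
Since K multiplies P on the left, P = K⁻¹(B − Q).
det K = -4; the adjugate gives K⁻¹ = [[1/2, -3/2, 0], [-9/4, 23/4, 1/2], [1, -2, 0]].
P = K⁻¹(B − Q) = [[-2, -2], [-2, 0], [1, 4]].

P = [[-2, -2], [-2, 0], [1, 4]]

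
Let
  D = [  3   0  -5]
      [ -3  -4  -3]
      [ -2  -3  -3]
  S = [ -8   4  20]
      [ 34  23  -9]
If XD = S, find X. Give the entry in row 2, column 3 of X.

Since D sits to the right of X, X = SD⁻¹.
D has determinant 4; D⁻¹ = [[3/4, 15/4, -5], [-3/4, -19/4, 6], [1/4, 9/4, -3]].
X = SD⁻¹ = [[-8, 4, 20], [34, 23, -9]] · [[3/4, 15/4, -5], [-3/4, -19/4, 6], [1/4, 9/4, -3]] = [[-4, -4, 4], [6, -2, -5]].

-5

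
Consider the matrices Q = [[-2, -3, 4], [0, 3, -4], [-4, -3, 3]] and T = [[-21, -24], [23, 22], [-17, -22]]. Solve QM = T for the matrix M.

Since Q multiplies M on the left, M = Q⁻¹T.
det Q = 6; the adjugate gives Q⁻¹ = [[-1/2, -1/2, 0], [8/3, 5/3, -4/3], [2, 1, -1]].
M = Q⁻¹T = [[-1/2, -1/2, 0], [8/3, 5/3, -4/3], [2, 1, -1]] · [[-21, -24], [23, 22], [-17, -22]] = [[-1, 1], [5, 2], [-2, -4]].

M = [[-1, 1], [5, 2], [-2, -4]]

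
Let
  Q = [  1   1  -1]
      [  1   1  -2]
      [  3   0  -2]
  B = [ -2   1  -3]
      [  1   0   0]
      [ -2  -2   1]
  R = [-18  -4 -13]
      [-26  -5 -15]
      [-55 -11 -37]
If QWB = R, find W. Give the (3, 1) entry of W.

-1

Left-multiply by Q⁻¹ and right-multiply by B⁻¹: W = Q⁻¹RB⁻¹.
det Q = -3; the adjugate gives Q⁻¹ = [[2/3, -2/3, 1/3], [4/3, -1/3, -1/3], [1, -1, 0]].
B has determinant 5; B⁻¹ = [[0, 1, 0], [-1/5, -8/5, -3/5], [-2/5, -6/5, -1/5]].
Q⁻¹R = [[-13, -3, -11], [3, 0, 0], [8, 1, 2]].
W = (Q⁻¹R)B⁻¹ = [[5, 5, 4], [0, 3, 0], [-1, 4, -1]].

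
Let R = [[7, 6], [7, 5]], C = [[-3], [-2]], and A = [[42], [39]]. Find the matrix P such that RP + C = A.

RP = A − C = [[45], [41]].
Left-multiplying both sides by R⁻¹ gives P = R⁻¹(A − C).
R has determinant -7; R⁻¹ = [[-5/7, 6/7], [1, -1]].
P = R⁻¹(A − C) = [[3], [4]].

P = [[3], [4]]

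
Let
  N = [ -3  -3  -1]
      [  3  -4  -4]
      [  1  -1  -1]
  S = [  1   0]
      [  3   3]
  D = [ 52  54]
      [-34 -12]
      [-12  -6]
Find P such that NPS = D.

P = N⁻¹DS⁻¹ (apply N⁻¹ on the left and S⁻¹ on the right).
N has determinant 2; N⁻¹ = [[0, -1, 4], [-1/2, 2, -15/2], [1/2, -3, 21/2]].
det S = 3, so S⁻¹ = [[1, 0], [-1, 1/3]].
N⁻¹D = [[-14, -12], [-4, -6], [2, 0]].
P = (N⁻¹D)S⁻¹ = [[-2, -4], [2, -2], [2, 0]].

P = [[-2, -4], [2, -2], [2, 0]]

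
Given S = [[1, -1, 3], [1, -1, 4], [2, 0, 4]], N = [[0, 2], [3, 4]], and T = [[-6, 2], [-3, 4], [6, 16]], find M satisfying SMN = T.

Isolating M: multiply by S⁻¹ from the left and N⁻¹ from the right, so M = S⁻¹TN⁻¹.
det S = -2; the adjugate gives S⁻¹ = [[2, -2, 1/2], [-2, 1, 1/2], [-1, 1, 0]].
det N = -6, so N⁻¹ = [[-2/3, 1/3], [1/2, 0]].
S⁻¹T = [[-3, 4], [12, 8], [3, 2]].
M = (S⁻¹T)N⁻¹ = [[4, -1], [-4, 4], [-1, 1]].

M = [[4, -1], [-4, 4], [-1, 1]]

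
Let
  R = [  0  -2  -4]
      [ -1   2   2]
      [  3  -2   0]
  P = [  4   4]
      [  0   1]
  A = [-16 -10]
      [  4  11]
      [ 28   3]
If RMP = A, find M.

M = [[5, -5], [4, 5], [-1, -4]]

Isolating M: multiply by R⁻¹ from the left and P⁻¹ from the right, so M = R⁻¹AP⁻¹.
R has determinant 4; R⁻¹ = [[1, 2, 1], [3/2, 3, 1], [-1, -3/2, -1/2]].
P has determinant 4; P⁻¹ = [[1/4, -1], [0, 1]].
R⁻¹A = [[20, 15], [16, 21], [-4, -8]].
M = (R⁻¹A)P⁻¹ = [[5, -5], [4, 5], [-1, -4]].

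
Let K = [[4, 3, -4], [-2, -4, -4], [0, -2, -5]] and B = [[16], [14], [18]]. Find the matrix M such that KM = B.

Since K multiplies M on the left, M = K⁻¹B.
det K = 2; the adjugate gives K⁻¹ = [[6, 23/2, -14], [-5, -10, 12], [2, 4, -5]].
M = K⁻¹B = [[6, 23/2, -14], [-5, -10, 12], [2, 4, -5]] · [[16], [14], [18]] = [[5], [-4], [-2]].

M = [[5], [-4], [-2]]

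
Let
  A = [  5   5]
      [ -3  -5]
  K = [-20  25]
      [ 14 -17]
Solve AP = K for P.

A is on the left of P, so left-multiply by A⁻¹: P = A⁻¹K.
det A = -10; the adjugate gives A⁻¹ = [[1/2, 1/2], [-3/10, -1/2]].
P = A⁻¹K = [[1/2, 1/2], [-3/10, -1/2]] · [[-20, 25], [14, -17]] = [[-3, 4], [-1, 1]].

P = [[-3, 4], [-1, 1]]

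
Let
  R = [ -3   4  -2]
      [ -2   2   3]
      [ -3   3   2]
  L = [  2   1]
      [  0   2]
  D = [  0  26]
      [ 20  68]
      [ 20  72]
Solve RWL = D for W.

W = [[-4, -5], [-2, 2], [2, 5]]

W = R⁻¹DL⁻¹ (apply R⁻¹ on the left and L⁻¹ on the right).
det R = -5, so R⁻¹ = [[1, 14/5, -16/5], [1, 12/5, -13/5], [0, 3/5, -2/5]].
L has determinant 4; L⁻¹ = [[1/2, -1/4], [0, 1/2]].
R⁻¹D = [[-8, -14], [-4, 2], [4, 12]].
W = (R⁻¹D)L⁻¹ = [[-4, -5], [-2, 2], [2, 5]].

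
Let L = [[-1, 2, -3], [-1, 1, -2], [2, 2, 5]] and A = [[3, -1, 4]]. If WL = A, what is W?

W = [[2, -5, 0]]

L is on the right of W, so right-multiply by L⁻¹: W = AL⁻¹.
det L = 5, so L⁻¹ = [[9/5, -16/5, -1/5], [1/5, 1/5, 1/5], [-4/5, 6/5, 1/5]].
W = AL⁻¹ = [[3, -1, 4]] · [[9/5, -16/5, -1/5], [1/5, 1/5, 1/5], [-4/5, 6/5, 1/5]] = [[2, -5, 0]].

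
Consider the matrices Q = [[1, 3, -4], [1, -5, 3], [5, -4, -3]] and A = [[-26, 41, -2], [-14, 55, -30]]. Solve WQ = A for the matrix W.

W = [[2, -3, -5], [6, -5, -3]]

Since Q sits to the right of W, W = AQ⁻¹.
Q has determinant -3; Q⁻¹ = [[-9, -25/3, 11/3], [-6, -17/3, 7/3], [-7, -19/3, 8/3]].
W = AQ⁻¹ = [[-26, 41, -2], [-14, 55, -30]] · [[-9, -25/3, 11/3], [-6, -17/3, 7/3], [-7, -19/3, 8/3]] = [[2, -3, -5], [6, -5, -3]].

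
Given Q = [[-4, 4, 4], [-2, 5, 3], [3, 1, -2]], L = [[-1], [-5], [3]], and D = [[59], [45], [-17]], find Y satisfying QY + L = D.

Y = [[-5], [5], [5]]

QY = D − L = [[60], [50], [-20]].
Q is on the left of Y, so left-multiply by Q⁻¹: Y = Q⁻¹(D − L).
det Q = 4; the adjugate gives Q⁻¹ = [[-13/4, 3, -2], [5/4, -1, 1], [-17/4, 4, -3]].
Y = Q⁻¹(D − L) = [[-5], [5], [5]].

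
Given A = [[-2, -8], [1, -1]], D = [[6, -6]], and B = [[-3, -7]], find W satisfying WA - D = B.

WA = B + D = [[3, -13]].
A is on the right of W, so right-multiply by A⁻¹: W = (B + D)A⁻¹.
det A = 10, so A⁻¹ = [[-1/10, 4/5], [-1/10, -1/5]].
W = (B + D)A⁻¹ = [[1, 5]].

W = [[1, 5]]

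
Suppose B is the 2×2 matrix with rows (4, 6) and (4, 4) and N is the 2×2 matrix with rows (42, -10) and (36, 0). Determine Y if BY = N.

Y = [[6, 5], [3, -5]]

B is on the left of Y, so left-multiply by B⁻¹: Y = B⁻¹N.
det B = -8, so B⁻¹ = [[-1/2, 3/4], [1/2, -1/2]].
Y = B⁻¹N = [[-1/2, 3/4], [1/2, -1/2]] · [[42, -10], [36, 0]] = [[6, 5], [3, -5]].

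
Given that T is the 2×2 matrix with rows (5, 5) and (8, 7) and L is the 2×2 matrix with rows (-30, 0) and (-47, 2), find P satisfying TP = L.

Since T multiplies P on the left, P = T⁻¹L.
det T = -5, so T⁻¹ = [[-7/5, 1], [8/5, -1]].
P = T⁻¹L = [[-7/5, 1], [8/5, -1]] · [[-30, 0], [-47, 2]] = [[-5, 2], [-1, -2]].

P = [[-5, 2], [-1, -2]]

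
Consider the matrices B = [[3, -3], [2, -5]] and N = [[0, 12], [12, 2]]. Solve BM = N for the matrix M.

B is on the left of M, so left-multiply by B⁻¹: M = B⁻¹N.
det B = -9, so B⁻¹ = [[5/9, -1/3], [2/9, -1/3]].
M = B⁻¹N = [[5/9, -1/3], [2/9, -1/3]] · [[0, 12], [12, 2]] = [[-4, 6], [-4, 2]].

M = [[-4, 6], [-4, 2]]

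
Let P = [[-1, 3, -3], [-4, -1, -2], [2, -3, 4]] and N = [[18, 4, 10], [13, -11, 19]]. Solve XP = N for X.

P is on the right of X, so right-multiply by P⁻¹: X = NP⁻¹.
P has determinant 4; P⁻¹ = [[-5/2, -3/4, -9/4], [3, 1/2, 5/2], [7/2, 3/4, 13/4]].
X = NP⁻¹ = [[18, 4, 10], [13, -11, 19]] · [[-5/2, -3/4, -9/4], [3, 1/2, 5/2], [7/2, 3/4, 13/4]] = [[2, -4, 2], [1, -1, 5]].

X = [[2, -4, 2], [1, -1, 5]]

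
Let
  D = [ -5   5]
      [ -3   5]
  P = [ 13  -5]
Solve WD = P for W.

D is on the right of W, so right-multiply by D⁻¹: W = PD⁻¹.
det D = -10; the adjugate gives D⁻¹ = [[-1/2, 1/2], [-3/10, 1/2]].
W = PD⁻¹ = [[13, -5]] · [[-1/2, 1/2], [-3/10, 1/2]] = [[-5, 4]].

W = [[-5, 4]]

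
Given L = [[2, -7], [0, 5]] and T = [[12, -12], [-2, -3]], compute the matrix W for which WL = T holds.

W = [[6, 6], [-1, -2]]

Since L sits to the right of W, W = TL⁻¹.
det L = 10, so L⁻¹ = [[1/2, 7/10], [0, 1/5]].
W = TL⁻¹ = [[12, -12], [-2, -3]] · [[1/2, 7/10], [0, 1/5]] = [[6, 6], [-1, -2]].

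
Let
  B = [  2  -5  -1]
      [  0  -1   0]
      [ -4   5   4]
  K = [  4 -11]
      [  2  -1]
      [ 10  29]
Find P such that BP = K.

P = [[-1, 0], [-2, 1], [4, 6]]

B is on the left of P, so left-multiply by B⁻¹: P = B⁻¹K.
det B = -4, so B⁻¹ = [[1, -15/4, 1/4], [0, -1, 0], [1, -5/2, 1/2]].
P = B⁻¹K = [[1, -15/4, 1/4], [0, -1, 0], [1, -5/2, 1/2]] · [[4, -11], [2, -1], [10, 29]] = [[-1, 0], [-2, 1], [4, 6]].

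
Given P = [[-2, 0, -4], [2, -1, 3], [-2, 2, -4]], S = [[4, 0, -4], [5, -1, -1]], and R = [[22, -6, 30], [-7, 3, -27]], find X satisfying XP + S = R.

XP = R − S = [[18, -6, 34], [-12, 4, -26]].
P is on the right of X, so right-multiply by P⁻¹: X = (R − S)P⁻¹.
det P = -4, so P⁻¹ = [[1/2, 2, 1], [-1/2, 0, 1/2], [-1/2, -1, -1/2]].
X = (R − S)P⁻¹ = [[-5, 2, -2], [5, 2, 3]].

X = [[-5, 2, -2], [5, 2, 3]]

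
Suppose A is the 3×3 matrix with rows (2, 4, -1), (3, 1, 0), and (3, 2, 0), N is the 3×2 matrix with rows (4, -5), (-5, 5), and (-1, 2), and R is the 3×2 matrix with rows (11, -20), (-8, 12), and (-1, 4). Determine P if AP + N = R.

P = [[-2, 4], [3, -5], [1, 3]]

AP = R − N = [[7, -15], [-3, 7], [0, 2]].
A is on the left of P, so left-multiply by A⁻¹: P = A⁻¹(R − N).
A has determinant -3; A⁻¹ = [[0, 2/3, -1/3], [0, -1, 1], [-1, -8/3, 10/3]].
P = A⁻¹(R − N) = [[-2, 4], [3, -5], [1, 3]].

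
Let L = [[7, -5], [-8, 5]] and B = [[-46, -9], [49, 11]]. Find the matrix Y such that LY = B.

Since L multiplies Y on the left, Y = L⁻¹B.
det L = -5, so L⁻¹ = [[-1, -1], [-8/5, -7/5]].
Y = L⁻¹B = [[-1, -1], [-8/5, -7/5]] · [[-46, -9], [49, 11]] = [[-3, -2], [5, -1]].

Y = [[-3, -2], [5, -1]]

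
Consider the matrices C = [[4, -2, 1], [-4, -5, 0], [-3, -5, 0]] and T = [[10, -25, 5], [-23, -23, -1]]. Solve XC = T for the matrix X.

Since C sits to the right of X, X = TC⁻¹.
det C = 5; the adjugate gives C⁻¹ = [[0, -1, 1], [0, 3/5, -4/5], [1, 26/5, -28/5]].
X = TC⁻¹ = [[10, -25, 5], [-23, -23, -1]] · [[0, -1, 1], [0, 3/5, -4/5], [1, 26/5, -28/5]] = [[5, 1, 2], [-1, 4, 1]].

X = [[5, 1, 2], [-1, 4, 1]]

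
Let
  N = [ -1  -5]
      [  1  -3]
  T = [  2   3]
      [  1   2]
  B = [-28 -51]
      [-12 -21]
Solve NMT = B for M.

M = [[0, 3], [1, 3]]

M = N⁻¹BT⁻¹ (apply N⁻¹ on the left and T⁻¹ on the right).
N has determinant 8; N⁻¹ = [[-3/8, 5/8], [-1/8, -1/8]].
det T = 1, so T⁻¹ = [[2, -3], [-1, 2]].
N⁻¹B = [[3, 6], [5, 9]].
M = (N⁻¹B)T⁻¹ = [[0, 3], [1, 3]].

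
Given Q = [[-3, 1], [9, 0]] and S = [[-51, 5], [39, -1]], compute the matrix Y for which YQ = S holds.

Y = [[5, -4], [-1, 4]]

Q is on the right of Y, so right-multiply by Q⁻¹: Y = SQ⁻¹.
Q has determinant -9; Q⁻¹ = [[0, 1/9], [1, 1/3]].
Y = SQ⁻¹ = [[-51, 5], [39, -1]] · [[0, 1/9], [1, 1/3]] = [[5, -4], [-1, 4]].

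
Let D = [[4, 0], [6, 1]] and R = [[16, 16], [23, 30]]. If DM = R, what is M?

M = [[4, 4], [-1, 6]]

Left-multiplying both sides by D⁻¹ gives M = D⁻¹R.
det D = 4; the adjugate gives D⁻¹ = [[1/4, 0], [-3/2, 1]].
M = D⁻¹R = [[1/4, 0], [-3/2, 1]] · [[16, 16], [23, 30]] = [[4, 4], [-1, 6]].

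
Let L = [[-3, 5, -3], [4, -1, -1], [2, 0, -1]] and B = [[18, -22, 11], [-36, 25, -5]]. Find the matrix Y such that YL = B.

Y = [[-4, 2, -1], [4, -5, -2]]

L is on the right of Y, so right-multiply by L⁻¹: Y = BL⁻¹.
L has determinant 1; L⁻¹ = [[1, 5, -8], [2, 9, -15], [2, 10, -17]].
Y = BL⁻¹ = [[18, -22, 11], [-36, 25, -5]] · [[1, 5, -8], [2, 9, -15], [2, 10, -17]] = [[-4, 2, -1], [4, -5, -2]].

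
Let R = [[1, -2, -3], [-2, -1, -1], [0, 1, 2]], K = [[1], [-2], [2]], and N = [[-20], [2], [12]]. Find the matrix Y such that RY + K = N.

Y = [[-5], [2], [4]]

RY = N − K = [[-21], [4], [10]].
Left-multiplying both sides by R⁻¹ gives Y = R⁻¹(N − K).
det R = -3; the adjugate gives R⁻¹ = [[1/3, -1/3, 1/3], [-4/3, -2/3, -7/3], [2/3, 1/3, 5/3]].
Y = R⁻¹(N − K) = [[-5], [2], [4]].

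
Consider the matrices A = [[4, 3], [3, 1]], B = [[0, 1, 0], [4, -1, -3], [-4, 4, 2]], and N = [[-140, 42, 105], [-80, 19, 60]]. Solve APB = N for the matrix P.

P = A⁻¹NB⁻¹ (apply A⁻¹ on the left and B⁻¹ on the right).
det A = -5; the adjugate gives A⁻¹ = [[-1/5, 3/5], [3/5, -4/5]].
det B = 4, so B⁻¹ = [[5/2, -1/2, -3/4], [1, 0, 0], [3, -1, -1]].
A⁻¹N = [[-20, 3, 15], [-20, 10, 15]].
P = (A⁻¹N)B⁻¹ = [[-2, -5, 0], [5, -5, 0]].

P = [[-2, -5, 0], [5, -5, 0]]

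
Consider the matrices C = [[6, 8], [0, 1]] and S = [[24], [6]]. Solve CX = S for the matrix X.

X = [[-4], [6]]

C is on the left of X, so left-multiply by C⁻¹: X = C⁻¹S.
det C = 6, so C⁻¹ = [[1/6, -4/3], [0, 1]].
X = C⁻¹S = [[1/6, -4/3], [0, 1]] · [[24], [6]] = [[-4], [6]].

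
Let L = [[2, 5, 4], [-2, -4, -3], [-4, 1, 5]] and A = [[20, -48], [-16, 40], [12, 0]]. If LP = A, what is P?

P = [[2, -6], [0, -4], [4, -4]]

L is on the left of P, so left-multiply by L⁻¹: P = L⁻¹A.
det L = 4; the adjugate gives L⁻¹ = [[-17/4, -21/4, 1/4], [11/2, 13/2, -1/2], [-9/2, -11/2, 1/2]].
P = L⁻¹A = [[-17/4, -21/4, 1/4], [11/2, 13/2, -1/2], [-9/2, -11/2, 1/2]] · [[20, -48], [-16, 40], [12, 0]] = [[2, -6], [0, -4], [4, -4]].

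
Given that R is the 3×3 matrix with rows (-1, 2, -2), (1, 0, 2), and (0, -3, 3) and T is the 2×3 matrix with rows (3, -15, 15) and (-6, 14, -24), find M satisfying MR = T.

Since R sits to the right of M, M = TR⁻¹.
det R = -6; the adjugate gives R⁻¹ = [[-1, 0, -2/3], [1/2, 1/2, 0], [1/2, 1/2, 1/3]].
M = TR⁻¹ = [[3, -15, 15], [-6, 14, -24]] · [[-1, 0, -2/3], [1/2, 1/2, 0], [1/2, 1/2, 1/3]] = [[-3, 0, 3], [1, -5, -4]].

M = [[-3, 0, 3], [1, -5, -4]]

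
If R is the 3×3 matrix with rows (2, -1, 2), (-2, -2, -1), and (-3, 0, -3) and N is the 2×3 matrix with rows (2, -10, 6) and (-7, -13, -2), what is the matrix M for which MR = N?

Since R sits to the right of M, M = NR⁻¹.
det R = 3; the adjugate gives R⁻¹ = [[2, -1, 5/3], [-1, 0, -2/3], [-2, 1, -2]].
M = NR⁻¹ = [[2, -10, 6], [-7, -13, -2]] · [[2, -1, 5/3], [-1, 0, -2/3], [-2, 1, -2]] = [[2, 4, -2], [3, 5, 1]].

M = [[2, 4, -2], [3, 5, 1]]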